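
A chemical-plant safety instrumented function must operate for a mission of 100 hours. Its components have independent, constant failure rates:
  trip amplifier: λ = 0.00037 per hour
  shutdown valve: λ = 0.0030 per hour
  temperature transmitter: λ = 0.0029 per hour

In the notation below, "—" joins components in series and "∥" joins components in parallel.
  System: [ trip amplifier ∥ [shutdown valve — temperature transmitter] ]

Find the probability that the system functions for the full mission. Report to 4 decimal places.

R(trip amplifier) = exp(−0.00037 × 100) = 0.963676
R(shutdown valve) = exp(−0.0030 × 100) = 0.740818
R(temperature transmitter) = exp(−0.0029 × 100) = 0.748264
Series (shutdown valve and temperature transmitter): 0.740818 × 0.748264 = 0.554327
Parallel (trip amplifier and [0.554327]): 1 − (1 − 0.963676)(1 − 0.554327) = 0.9838

0.9838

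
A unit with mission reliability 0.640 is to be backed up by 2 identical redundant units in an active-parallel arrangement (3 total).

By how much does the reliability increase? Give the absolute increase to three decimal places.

R_before = 0.640
R_after = 1 − (1 − 0.640)^3 = 0.953
ΔR = 0.953 − 0.640 = 0.313

0.313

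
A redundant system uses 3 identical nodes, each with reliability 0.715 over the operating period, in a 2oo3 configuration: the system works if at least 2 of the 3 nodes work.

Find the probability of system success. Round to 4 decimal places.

R = Σ_{i=2}^{3} C(3,i) p^i (1−p)^{3−i} with p = 0.715
C(3,2)·0.715^2·0.285^1 = 0.437097
C(3,3)·0.715^3·0.285^0 = 0.365526
Sum = 0.8026

0.8026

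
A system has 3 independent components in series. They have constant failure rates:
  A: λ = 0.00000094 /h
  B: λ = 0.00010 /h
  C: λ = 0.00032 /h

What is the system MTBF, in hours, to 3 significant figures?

Series of exponential components: λ_sys = Σ λ_i
λ_sys = 0.00000094 + 0.00010 + 0.00032 = 4.2094e-04 /h
MTBF = 1 / λ_sys = 2380 h

2380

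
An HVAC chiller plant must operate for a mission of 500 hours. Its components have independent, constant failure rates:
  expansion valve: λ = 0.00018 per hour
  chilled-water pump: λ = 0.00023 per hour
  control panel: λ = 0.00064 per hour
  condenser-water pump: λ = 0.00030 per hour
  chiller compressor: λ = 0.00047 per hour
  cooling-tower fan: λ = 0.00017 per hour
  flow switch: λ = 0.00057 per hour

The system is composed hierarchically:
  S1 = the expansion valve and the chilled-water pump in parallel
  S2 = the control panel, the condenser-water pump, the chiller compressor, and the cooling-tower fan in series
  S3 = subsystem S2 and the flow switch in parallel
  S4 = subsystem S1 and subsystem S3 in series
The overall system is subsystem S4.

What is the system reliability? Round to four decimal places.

0.8565

R(expansion valve) = exp(−0.00018 × 500) = 0.913931
R(chilled-water pump) = exp(−0.00023 × 500) = 0.891366
R(control panel) = exp(−0.00064 × 500) = 0.726149
R(condenser-water pump) = exp(−0.00030 × 500) = 0.860708
R(chiller compressor) = exp(−0.00047 × 500) = 0.790571
R(cooling-tower fan) = exp(−0.00017 × 500) = 0.918512
R(flow switch) = exp(−0.00057 × 500) = 0.752014
Parallel (expansion valve and chilled-water pump): 1 − (1 − 0.913931)(1 − 0.891366) = 0.990650
Series (control panel, condenser-water pump, chiller compressor, and cooling-tower fan): 0.726149 × 0.860708 × 0.790571 × 0.918512 = 0.453845
Parallel ([0.453845] and flow switch): 1 − (1 − 0.453845)(1 − 0.752014) = 0.864561
Series ([0.990650] and [0.864561]): 0.990650 × 0.864561 = 0.8565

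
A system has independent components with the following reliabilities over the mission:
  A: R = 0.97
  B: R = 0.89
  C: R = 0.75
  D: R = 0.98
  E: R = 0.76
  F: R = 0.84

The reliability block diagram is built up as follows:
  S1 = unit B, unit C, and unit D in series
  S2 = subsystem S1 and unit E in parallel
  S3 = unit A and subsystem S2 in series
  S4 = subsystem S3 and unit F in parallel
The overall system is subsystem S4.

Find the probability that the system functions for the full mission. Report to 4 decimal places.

Series (B, C, and D): 0.890000 × 0.750000 × 0.980000 = 0.654150
Parallel ([0.654150] and E): 1 − (1 − 0.654150)(1 − 0.760000) = 0.916996
Series (A and [0.916996]): 0.970000 × 0.916996 = 0.889486
Parallel ([0.889486] and F): 1 − (1 − 0.889486)(1 − 0.840000) = 0.9823

0.9823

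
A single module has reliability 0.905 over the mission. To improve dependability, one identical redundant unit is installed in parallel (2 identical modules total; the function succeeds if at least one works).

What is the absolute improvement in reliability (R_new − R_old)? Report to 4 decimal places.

R_before = 0.905
R_after = 1 − (1 − 0.905)^2 = 0.9910
ΔR = 0.9910 − 0.905 = 0.0860

0.0860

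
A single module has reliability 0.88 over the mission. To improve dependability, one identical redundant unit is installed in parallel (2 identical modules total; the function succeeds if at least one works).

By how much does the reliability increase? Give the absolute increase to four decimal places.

R_before = 0.88
R_after = 1 − (1 − 0.88)^2 = 0.9856
ΔR = 0.9856 − 0.88 = 0.1056

0.1056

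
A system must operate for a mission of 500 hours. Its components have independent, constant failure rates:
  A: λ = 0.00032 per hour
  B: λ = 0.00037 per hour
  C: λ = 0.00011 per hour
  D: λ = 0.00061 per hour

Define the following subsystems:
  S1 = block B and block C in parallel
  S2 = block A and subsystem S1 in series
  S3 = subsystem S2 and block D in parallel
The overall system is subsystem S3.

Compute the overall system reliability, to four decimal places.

R(A) = exp(−0.00032 × 500) = 0.852144
R(B) = exp(−0.00037 × 500) = 0.831104
R(C) = exp(−0.00011 × 500) = 0.946485
R(D) = exp(−0.00061 × 500) = 0.737123
Parallel (B and C): 1 − (1 − 0.831104)(1 − 0.946485) = 0.990962
Series (A and [0.990962]): 0.852144 × 0.990962 = 0.844442
Parallel ([0.844442] and D): 1 − (1 − 0.844442)(1 − 0.737123) = 0.9591

0.9591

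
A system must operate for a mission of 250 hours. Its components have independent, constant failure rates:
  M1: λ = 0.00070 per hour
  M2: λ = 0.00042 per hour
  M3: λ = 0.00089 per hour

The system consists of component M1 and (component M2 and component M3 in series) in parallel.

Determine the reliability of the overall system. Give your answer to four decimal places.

0.9552

R(M1) = exp(−0.00070 × 250) = 0.839457
R(M2) = exp(−0.00042 × 250) = 0.900325
R(M3) = exp(−0.00089 × 250) = 0.800515
Series (M2 and M3): 0.900325 × 0.800515 = 0.720724
Parallel (M1 and [0.720724]): 1 − (1 − 0.839457)(1 − 0.720724) = 0.9552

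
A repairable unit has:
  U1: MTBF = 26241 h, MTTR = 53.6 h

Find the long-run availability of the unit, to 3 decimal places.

0.998

A(U1) = MTBF/(MTBF+MTTR) = 26241/(26241+53.6) = 0.998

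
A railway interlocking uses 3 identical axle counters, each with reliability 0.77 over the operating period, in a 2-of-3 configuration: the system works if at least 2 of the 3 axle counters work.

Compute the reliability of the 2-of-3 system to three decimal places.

R = Σ_{i=2}^{3} C(3,i) p^i (1−p)^{3−i} with p = 0.77
C(3,2)·0.77^2·0.23^1 = 0.40910
C(3,3)·0.77^3·0.23^0 = 0.45653
Sum = 0.866

0.866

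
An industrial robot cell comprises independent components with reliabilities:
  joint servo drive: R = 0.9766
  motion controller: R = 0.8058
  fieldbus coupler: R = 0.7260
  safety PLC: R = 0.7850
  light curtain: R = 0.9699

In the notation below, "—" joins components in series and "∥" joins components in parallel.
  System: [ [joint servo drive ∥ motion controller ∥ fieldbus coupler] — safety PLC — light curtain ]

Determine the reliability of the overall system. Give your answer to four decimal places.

Parallel (joint servo drive, motion controller, and fieldbus coupler): 1 − (1 − 0.976600)(1 − 0.805800)(1 − 0.726000) = 0.998755
Series ([0.998755], safety PLC, and light curtain): 0.998755 × 0.785000 × 0.969900 = 0.7604

0.7604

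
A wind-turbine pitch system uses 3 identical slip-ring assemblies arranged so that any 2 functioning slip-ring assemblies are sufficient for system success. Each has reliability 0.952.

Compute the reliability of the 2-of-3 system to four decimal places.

0.9933

R = Σ_{i=2}^{3} C(3,i) p^i (1−p)^{3−i} with p = 0.952
C(3,2)·0.952^2·0.048^1 = 0.130508
C(3,3)·0.952^3·0.048^0 = 0.862801
Sum = 0.9933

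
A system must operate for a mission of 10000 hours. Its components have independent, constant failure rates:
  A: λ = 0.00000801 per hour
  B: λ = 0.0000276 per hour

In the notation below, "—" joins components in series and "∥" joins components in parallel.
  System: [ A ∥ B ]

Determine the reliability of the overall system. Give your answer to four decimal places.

R(A) = exp(−0.00000801 × 10000) = 0.923024
R(B) = exp(−0.0000276 × 10000) = 0.758813
Parallel (A and B): 1 − (1 − 0.923024)(1 − 0.758813) = 0.9814

0.9814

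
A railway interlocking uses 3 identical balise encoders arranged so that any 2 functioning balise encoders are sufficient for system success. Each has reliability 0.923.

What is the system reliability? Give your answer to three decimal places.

R = Σ_{i=2}^{3} C(3,i) p^i (1−p)^{3−i} with p = 0.923
C(3,2)·0.923^2·0.077^1 = 0.19680
C(3,3)·0.923^3·0.077^0 = 0.78633
Sum = 0.983

0.983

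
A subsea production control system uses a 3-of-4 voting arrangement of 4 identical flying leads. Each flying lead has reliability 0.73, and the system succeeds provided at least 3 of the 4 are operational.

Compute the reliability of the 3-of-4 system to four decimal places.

0.7041

R = Σ_{i=3}^{4} C(4,i) p^i (1−p)^{4−i} with p = 0.73
C(4,3)·0.73^3·0.27^1 = 0.420138
C(4,4)·0.73^4·0.27^0 = 0.283982
Sum = 0.7041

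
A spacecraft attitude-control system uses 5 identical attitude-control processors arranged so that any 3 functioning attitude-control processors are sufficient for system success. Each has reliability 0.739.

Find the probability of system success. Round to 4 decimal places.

0.8845

R = Σ_{i=3}^{5} C(5,i) p^i (1−p)^{5−i} with p = 0.739
C(5,3)·0.739^3·0.261^2 = 0.274925
C(5,4)·0.739^4·0.261^1 = 0.389214
C(5,5)·0.739^5·0.261^0 = 0.220405
Sum = 0.8845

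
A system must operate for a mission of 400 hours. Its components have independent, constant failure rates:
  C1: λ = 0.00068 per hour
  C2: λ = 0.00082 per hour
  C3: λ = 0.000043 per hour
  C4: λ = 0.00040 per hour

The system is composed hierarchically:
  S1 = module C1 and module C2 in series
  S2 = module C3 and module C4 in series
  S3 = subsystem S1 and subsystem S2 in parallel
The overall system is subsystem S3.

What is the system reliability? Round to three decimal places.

R(C1) = exp(−0.00068 × 400) = 0.76185
R(C2) = exp(−0.00082 × 400) = 0.72036
R(C3) = exp(−0.000043 × 400) = 0.98295
R(C4) = exp(−0.00040 × 400) = 0.85214
Series (C1 and C2): 0.76185 × 0.72036 = 0.54881
Series (C3 and C4): 0.98295 × 0.85214 = 0.83761
Parallel ([0.54881] and [0.83761]): 1 − (1 − 0.54881)(1 − 0.83761) = 0.927

0.927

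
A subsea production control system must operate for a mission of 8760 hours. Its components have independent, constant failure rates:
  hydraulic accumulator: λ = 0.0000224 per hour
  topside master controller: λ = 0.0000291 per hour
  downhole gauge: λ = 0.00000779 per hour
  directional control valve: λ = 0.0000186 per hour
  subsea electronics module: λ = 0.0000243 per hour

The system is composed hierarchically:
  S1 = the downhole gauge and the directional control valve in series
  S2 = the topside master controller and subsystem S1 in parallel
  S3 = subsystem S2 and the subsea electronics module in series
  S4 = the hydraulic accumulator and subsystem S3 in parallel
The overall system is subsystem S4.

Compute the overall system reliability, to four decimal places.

0.9591

R(hydraulic accumulator) = exp(−0.0000224 × 8760) = 0.821828
R(topside master controller) = exp(−0.0000291 × 8760) = 0.774982
R(downhole gauge) = exp(−0.00000779 × 8760) = 0.934036
R(directional control valve) = exp(−0.0000186 × 8760) = 0.849646
R(subsea electronics module) = exp(−0.0000243 × 8760) = 0.808263
Series (downhole gauge and directional control valve): 0.934036 × 0.849646 = 0.793600
Parallel (topside master controller and [0.793600]): 1 − (1 − 0.774982)(1 − 0.793600) = 0.953556
Series ([0.953556] and subsea electronics module): 0.953556 × 0.808263 = 0.770724
Parallel (hydraulic accumulator and [0.770724]): 1 − (1 − 0.821828)(1 − 0.770724) = 0.9591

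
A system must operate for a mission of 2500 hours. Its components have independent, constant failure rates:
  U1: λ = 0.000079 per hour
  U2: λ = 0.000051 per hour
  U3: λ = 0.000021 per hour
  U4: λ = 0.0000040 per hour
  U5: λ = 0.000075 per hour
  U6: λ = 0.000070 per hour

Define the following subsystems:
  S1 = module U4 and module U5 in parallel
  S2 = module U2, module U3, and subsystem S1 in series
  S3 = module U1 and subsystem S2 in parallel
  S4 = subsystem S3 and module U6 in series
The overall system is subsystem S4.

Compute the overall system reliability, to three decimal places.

0.814

R(U1) = exp(−0.000079 × 2500) = 0.82078
R(U2) = exp(−0.000051 × 2500) = 0.88029
R(U3) = exp(−0.000021 × 2500) = 0.94885
R(U4) = exp(−0.0000040 × 2500) = 0.99005
R(U5) = exp(−0.000075 × 2500) = 0.82903
R(U6) = exp(−0.000070 × 2500) = 0.83946
Parallel (U4 and U5): 1 − (1 − 0.99005)(1 − 0.82903) = 0.99830
Series (U2, U3, and [0.99830]): 0.88029 × 0.94885 × 0.99830 = 0.83384
Parallel (U1 and [0.83384]): 1 − (1 − 0.82078)(1 − 0.83384) = 0.97022
Series ([0.97022] and U6): 0.97022 × 0.83946 = 0.814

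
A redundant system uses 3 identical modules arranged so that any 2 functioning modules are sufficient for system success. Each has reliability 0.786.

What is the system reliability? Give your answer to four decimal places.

0.8822

R = Σ_{i=2}^{3} C(3,i) p^i (1−p)^{3−i} with p = 0.786
C(3,2)·0.786^2·0.214^1 = 0.396625
C(3,3)·0.786^3·0.214^0 = 0.485588
Sum = 0.8822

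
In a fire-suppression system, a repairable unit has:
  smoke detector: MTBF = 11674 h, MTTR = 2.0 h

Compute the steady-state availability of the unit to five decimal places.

0.99983

A(smoke detector) = MTBF/(MTBF+MTTR) = 11674/(11674+2.0) = 0.99983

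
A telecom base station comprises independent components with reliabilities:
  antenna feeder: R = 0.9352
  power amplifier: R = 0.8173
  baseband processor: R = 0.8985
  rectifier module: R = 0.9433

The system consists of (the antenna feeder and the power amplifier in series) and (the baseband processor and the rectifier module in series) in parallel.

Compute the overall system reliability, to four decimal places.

Series (antenna feeder and power amplifier): 0.935200 × 0.817300 = 0.764339
Series (baseband processor and rectifier module): 0.898500 × 0.943300 = 0.847555
Parallel ([0.764339] and [0.847555]): 1 − (1 − 0.764339)(1 − 0.847555) = 0.9641

0.9641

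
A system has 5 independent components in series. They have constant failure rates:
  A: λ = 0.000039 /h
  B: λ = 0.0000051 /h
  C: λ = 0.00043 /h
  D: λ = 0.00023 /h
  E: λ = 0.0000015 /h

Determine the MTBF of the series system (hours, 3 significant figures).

Series of exponential components: λ_sys = Σ λ_i
λ_sys = 0.000039 + 0.0000051 + 0.00043 + 0.00023 + 0.0000015 = 7.0560e-04 /h
MTBF = 1 / λ_sys = 1420 h

1420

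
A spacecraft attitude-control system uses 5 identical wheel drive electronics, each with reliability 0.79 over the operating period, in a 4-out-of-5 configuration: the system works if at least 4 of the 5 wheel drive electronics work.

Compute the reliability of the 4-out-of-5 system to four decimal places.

0.7167

R = Σ_{i=4}^{5} C(5,i) p^i (1−p)^{5−i} with p = 0.79
C(5,4)·0.79^4·0.21^1 = 0.408976
C(5,5)·0.79^5·0.21^0 = 0.307706
Sum = 0.7167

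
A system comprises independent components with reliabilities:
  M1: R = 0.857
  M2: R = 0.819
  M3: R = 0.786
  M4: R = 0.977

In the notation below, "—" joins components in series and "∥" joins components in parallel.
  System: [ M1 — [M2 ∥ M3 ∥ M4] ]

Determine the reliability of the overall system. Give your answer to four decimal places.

Parallel (M2, M3, and M4): 1 − (1 − 0.819000)(1 − 0.786000)(1 − 0.977000) = 0.999109
Series (M1 and [0.999109]): 0.857000 × 0.999109 = 0.8562

0.8562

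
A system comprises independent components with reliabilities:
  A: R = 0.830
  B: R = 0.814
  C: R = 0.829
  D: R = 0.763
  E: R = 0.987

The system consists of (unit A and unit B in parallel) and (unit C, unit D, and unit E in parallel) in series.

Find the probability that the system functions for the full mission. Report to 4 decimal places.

0.9679

Parallel (A and B): 1 − (1 − 0.830000)(1 − 0.814000) = 0.968380
Parallel (C, D, and E): 1 − (1 − 0.829000)(1 − 0.763000)(1 − 0.987000) = 0.999473
Series ([0.968380] and [0.999473]): 0.968380 × 0.999473 = 0.9679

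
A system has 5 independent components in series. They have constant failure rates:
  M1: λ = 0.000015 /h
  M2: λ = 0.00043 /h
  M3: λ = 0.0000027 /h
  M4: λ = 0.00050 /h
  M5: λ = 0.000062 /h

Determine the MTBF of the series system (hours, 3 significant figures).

990

Series of exponential components: λ_sys = Σ λ_i
λ_sys = 0.000015 + 0.00043 + 0.0000027 + 0.00050 + 0.000062 = 1.0097e-03 /h
MTBF = 1 / λ_sys = 990 h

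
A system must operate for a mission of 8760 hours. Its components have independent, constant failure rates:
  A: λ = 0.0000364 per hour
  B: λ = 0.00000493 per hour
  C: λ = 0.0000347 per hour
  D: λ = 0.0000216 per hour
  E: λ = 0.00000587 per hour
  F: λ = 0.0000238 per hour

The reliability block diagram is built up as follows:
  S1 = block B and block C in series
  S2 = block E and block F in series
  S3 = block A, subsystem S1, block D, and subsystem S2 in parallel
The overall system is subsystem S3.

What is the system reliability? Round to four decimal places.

0.9968

R(A) = exp(−0.0000364 × 8760) = 0.726974
R(B) = exp(−0.00000493 × 8760) = 0.957732
R(C) = exp(−0.0000347 × 8760) = 0.737882
R(D) = exp(−0.0000216 × 8760) = 0.827608
R(E) = exp(−0.00000587 × 8760) = 0.949878
R(F) = exp(−0.0000238 × 8760) = 0.811811
Series (B and C): 0.957732 × 0.737882 = 0.706693
Series (E and F): 0.949878 × 0.811811 = 0.771121
Parallel (A, [0.706693], D, and [0.771121]): 1 − (1 − 0.726974)(1 − 0.706693)(1 − 0.827608)(1 − 0.771121) = 0.9968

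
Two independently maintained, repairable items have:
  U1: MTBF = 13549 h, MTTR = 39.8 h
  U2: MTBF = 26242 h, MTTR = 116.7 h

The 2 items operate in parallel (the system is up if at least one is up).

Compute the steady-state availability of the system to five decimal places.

A(U1) = MTBF/(MTBF+MTTR) = 13549/(13549+39.8) = 0.997071
A(U2) = MTBF/(MTBF+MTTR) = 26242/(26242+116.7) = 0.995573
Parallel availability: 1 − (1 − 0.997071)(1 − 0.995573) = 0.99999

0.99999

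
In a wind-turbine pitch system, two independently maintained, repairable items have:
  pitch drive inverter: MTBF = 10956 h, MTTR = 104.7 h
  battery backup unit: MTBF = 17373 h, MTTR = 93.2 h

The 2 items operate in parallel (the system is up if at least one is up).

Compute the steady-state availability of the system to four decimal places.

0.9999

A(pitch drive inverter) = MTBF/(MTBF+MTTR) = 10956/(10956+104.7) = 0.990534
A(battery backup unit) = MTBF/(MTBF+MTTR) = 17373/(17373+93.2) = 0.994664
Parallel availability: 1 − (1 − 0.990534)(1 − 0.994664) = 0.9999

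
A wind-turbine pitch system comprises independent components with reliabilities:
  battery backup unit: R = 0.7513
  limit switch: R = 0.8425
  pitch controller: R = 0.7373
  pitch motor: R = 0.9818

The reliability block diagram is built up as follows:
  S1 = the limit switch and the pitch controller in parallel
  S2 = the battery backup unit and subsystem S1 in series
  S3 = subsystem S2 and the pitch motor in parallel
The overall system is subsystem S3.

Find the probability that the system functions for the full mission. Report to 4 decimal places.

Parallel (limit switch and pitch controller): 1 − (1 − 0.842500)(1 − 0.737300) = 0.958625
Series (battery backup unit and [0.958625]): 0.751300 × 0.958625 = 0.720215
Parallel ([0.720215] and pitch motor): 1 − (1 − 0.720215)(1 − 0.981800) = 0.9949

0.9949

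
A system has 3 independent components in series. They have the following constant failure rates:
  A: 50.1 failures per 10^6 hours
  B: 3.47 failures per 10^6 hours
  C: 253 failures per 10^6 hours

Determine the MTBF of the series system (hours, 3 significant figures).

Series of exponential components: λ_sys = Σ λ_i
λ_sys = 0.0000501 + 0.00000347 + 0.000253 = 3.0657e-04 /h
MTBF = 1 / λ_sys = 3260 h

3260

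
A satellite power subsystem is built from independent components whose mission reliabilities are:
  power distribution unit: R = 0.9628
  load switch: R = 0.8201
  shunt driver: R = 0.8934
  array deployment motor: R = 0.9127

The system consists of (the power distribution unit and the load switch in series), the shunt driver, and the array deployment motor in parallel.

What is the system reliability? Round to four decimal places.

0.9980

Series (power distribution unit and load switch): 0.962800 × 0.820100 = 0.789592
Parallel ([0.789592], shunt driver, and array deployment motor): 1 − (1 − 0.789592)(1 − 0.893400)(1 − 0.912700) = 0.9980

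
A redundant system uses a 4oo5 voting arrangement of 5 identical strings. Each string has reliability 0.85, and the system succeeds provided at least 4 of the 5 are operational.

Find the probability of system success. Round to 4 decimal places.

0.8352

R = Σ_{i=4}^{5} C(5,i) p^i (1−p)^{5−i} with p = 0.85
C(5,4)·0.85^4·0.15^1 = 0.391505
C(5,5)·0.85^5·0.15^0 = 0.443705
Sum = 0.8352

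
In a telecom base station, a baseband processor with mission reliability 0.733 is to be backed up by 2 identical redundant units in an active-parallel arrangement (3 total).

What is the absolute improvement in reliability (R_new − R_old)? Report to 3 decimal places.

R_before = 0.733
R_after = 1 − (1 − 0.733)^3 = 0.981
ΔR = 0.981 − 0.733 = 0.248

0.248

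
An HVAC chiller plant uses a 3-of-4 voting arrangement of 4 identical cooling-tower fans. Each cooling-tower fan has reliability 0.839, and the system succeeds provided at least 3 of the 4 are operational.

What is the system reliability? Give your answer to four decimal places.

0.8758

R = Σ_{i=3}^{4} C(4,i) p^i (1−p)^{4−i} with p = 0.839
C(4,3)·0.839^3·0.161^1 = 0.380340
C(4,4)·0.839^4·0.161^0 = 0.495505
Sum = 0.8758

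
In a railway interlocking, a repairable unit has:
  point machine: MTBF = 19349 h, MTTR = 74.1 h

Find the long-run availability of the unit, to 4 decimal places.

A(point machine) = MTBF/(MTBF+MTTR) = 19349/(19349+74.1) = 0.9962

0.9962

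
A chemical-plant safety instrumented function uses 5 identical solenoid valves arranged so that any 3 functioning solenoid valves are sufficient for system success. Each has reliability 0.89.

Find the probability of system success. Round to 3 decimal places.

0.989

R = Σ_{i=3}^{5} C(5,i) p^i (1−p)^{5−i} with p = 0.89
C(5,3)·0.89^3·0.11^2 = 0.08530
C(5,4)·0.89^4·0.11^1 = 0.34508
C(5,5)·0.89^5·0.11^0 = 0.55841
Sum = 0.989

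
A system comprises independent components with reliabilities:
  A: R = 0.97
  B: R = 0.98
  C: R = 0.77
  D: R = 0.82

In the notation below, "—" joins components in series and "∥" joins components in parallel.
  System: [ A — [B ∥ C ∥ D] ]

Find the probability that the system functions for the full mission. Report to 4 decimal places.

0.9692

Parallel (B, C, and D): 1 − (1 − 0.980000)(1 − 0.770000)(1 − 0.820000) = 0.999172
Series (A and [0.999172]): 0.970000 × 0.999172 = 0.9692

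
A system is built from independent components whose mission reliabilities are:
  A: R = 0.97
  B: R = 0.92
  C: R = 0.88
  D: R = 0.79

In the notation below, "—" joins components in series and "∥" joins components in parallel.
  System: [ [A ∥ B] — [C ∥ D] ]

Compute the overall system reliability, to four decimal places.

0.9725

Parallel (A and B): 1 − (1 − 0.970000)(1 − 0.920000) = 0.997600
Parallel (C and D): 1 − (1 − 0.880000)(1 − 0.790000) = 0.974800
Series ([0.997600] and [0.974800]): 0.997600 × 0.974800 = 0.9725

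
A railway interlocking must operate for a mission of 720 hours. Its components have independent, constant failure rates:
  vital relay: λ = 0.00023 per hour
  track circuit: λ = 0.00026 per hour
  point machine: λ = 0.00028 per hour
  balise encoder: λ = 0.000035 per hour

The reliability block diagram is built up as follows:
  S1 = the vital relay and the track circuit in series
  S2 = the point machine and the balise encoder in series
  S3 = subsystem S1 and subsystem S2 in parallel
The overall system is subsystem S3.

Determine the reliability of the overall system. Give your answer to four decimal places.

0.9397

R(vital relay) = exp(−0.00023 × 720) = 0.847385
R(track circuit) = exp(−0.00026 × 720) = 0.829278
R(point machine) = exp(−0.00028 × 720) = 0.817422
R(balise encoder) = exp(−0.000035 × 720) = 0.975115
Series (vital relay and track circuit): 0.847385 × 0.829278 = 0.702718
Series (point machine and balise encoder): 0.817422 × 0.975115 = 0.797080
Parallel ([0.702718] and [0.797080]): 1 − (1 − 0.702718)(1 − 0.797080) = 0.9397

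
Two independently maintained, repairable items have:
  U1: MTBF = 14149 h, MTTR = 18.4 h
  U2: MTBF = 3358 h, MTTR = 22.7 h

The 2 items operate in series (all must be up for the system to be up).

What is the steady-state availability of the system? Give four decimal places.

A(U1) = MTBF/(MTBF+MTTR) = 14149/(14149+18.4) = 0.998701
A(U2) = MTBF/(MTBF+MTTR) = 3358/(3358+22.7) = 0.993285
Series availability: 0.998701 × 0.993285 = 0.9920

0.9920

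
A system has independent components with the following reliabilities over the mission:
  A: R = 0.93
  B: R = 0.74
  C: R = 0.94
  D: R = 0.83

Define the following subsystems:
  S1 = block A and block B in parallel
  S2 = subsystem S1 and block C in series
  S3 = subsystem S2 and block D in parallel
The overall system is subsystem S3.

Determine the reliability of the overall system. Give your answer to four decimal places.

0.9869

Parallel (A and B): 1 − (1 − 0.930000)(1 − 0.740000) = 0.981800
Series ([0.981800] and C): 0.981800 × 0.940000 = 0.922892
Parallel ([0.922892] and D): 1 − (1 − 0.922892)(1 − 0.830000) = 0.9869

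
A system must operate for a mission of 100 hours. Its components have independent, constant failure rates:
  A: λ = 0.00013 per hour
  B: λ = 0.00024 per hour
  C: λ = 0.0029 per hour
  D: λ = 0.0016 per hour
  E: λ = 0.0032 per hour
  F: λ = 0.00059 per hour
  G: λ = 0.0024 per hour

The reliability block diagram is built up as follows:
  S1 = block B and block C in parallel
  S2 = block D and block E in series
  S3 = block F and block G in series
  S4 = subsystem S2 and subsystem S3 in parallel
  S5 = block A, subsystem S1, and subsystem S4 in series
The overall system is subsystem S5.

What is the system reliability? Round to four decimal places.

0.8845

R(A) = exp(−0.00013 × 100) = 0.987084
R(B) = exp(−0.00024 × 100) = 0.976286
R(C) = exp(−0.0029 × 100) = 0.748264
R(D) = exp(−0.0016 × 100) = 0.852144
R(E) = exp(−0.0032 × 100) = 0.726149
R(F) = exp(−0.00059 × 100) = 0.942707
R(G) = exp(−0.0024 × 100) = 0.786628
Parallel (B and C): 1 − (1 − 0.976286)(1 − 0.748264) = 0.994030
Series (D and E): 0.852144 × 0.726149 = 0.618784
Series (F and G): 0.942707 × 0.786628 = 0.741560
Parallel ([0.618784] and [0.741560]): 1 − (1 − 0.618784)(1 − 0.741560) = 0.901479
Series (A, [0.994030], and [0.901479]): 0.987084 × 0.994030 × 0.901479 = 0.8845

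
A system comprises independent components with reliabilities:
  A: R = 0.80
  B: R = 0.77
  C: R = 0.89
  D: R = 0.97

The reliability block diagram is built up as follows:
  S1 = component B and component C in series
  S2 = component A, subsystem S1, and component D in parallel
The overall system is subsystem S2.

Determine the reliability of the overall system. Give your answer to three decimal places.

Series (B and C): 0.77000 × 0.89000 = 0.68530
Parallel (A, [0.68530], and D): 1 − (1 − 0.80000)(1 − 0.68530)(1 − 0.97000) = 0.998

0.998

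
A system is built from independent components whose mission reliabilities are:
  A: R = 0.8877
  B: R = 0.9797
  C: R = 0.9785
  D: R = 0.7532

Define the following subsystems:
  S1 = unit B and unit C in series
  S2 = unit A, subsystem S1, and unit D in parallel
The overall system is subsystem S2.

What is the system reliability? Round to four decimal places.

0.9989

Series (B and C): 0.979700 × 0.978500 = 0.958636
Parallel (A, [0.958636], and D): 1 − (1 − 0.887700)(1 − 0.958636)(1 − 0.753200) = 0.9989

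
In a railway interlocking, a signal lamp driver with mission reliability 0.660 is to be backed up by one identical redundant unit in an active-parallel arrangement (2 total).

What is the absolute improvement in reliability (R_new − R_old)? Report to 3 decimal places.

0.224

R_before = 0.660
R_after = 1 − (1 − 0.660)^2 = 0.884
ΔR = 0.884 − 0.660 = 0.224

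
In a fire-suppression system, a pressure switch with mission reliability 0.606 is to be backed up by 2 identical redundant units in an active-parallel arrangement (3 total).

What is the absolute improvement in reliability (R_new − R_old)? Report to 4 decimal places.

0.3328

R_before = 0.606
R_after = 1 − (1 − 0.606)^3 = 0.9388
ΔR = 0.9388 − 0.606 = 0.3328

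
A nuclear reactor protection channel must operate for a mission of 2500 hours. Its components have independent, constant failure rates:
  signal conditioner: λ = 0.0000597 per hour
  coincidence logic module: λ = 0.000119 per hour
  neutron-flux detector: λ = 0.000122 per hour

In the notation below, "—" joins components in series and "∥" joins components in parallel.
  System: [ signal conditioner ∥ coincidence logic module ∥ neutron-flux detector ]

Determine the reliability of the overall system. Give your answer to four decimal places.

R(signal conditioner) = exp(−0.0000597 × 2500) = 0.861354
R(coincidence logic module) = exp(−0.000119 × 2500) = 0.742673
R(neutron-flux detector) = exp(−0.000122 × 2500) = 0.737123
Parallel (signal conditioner, coincidence logic module, and neutron-flux detector): 1 − (1 − 0.861354)(1 − 0.742673)(1 − 0.737123) = 0.9906

0.9906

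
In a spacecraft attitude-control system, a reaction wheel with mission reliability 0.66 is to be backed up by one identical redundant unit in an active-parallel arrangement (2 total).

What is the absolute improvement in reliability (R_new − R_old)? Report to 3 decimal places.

0.224

R_before = 0.66
R_after = 1 − (1 − 0.66)^2 = 0.884
ΔR = 0.884 − 0.66 = 0.224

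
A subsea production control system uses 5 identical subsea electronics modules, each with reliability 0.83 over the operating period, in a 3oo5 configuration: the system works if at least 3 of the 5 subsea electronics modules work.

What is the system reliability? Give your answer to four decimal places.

R = Σ_{i=3}^{5} C(5,i) p^i (1−p)^{5−i} with p = 0.83
C(5,3)·0.83^3·0.17^2 = 0.165246
C(5,4)·0.83^4·0.17^1 = 0.403396
C(5,5)·0.83^5·0.17^0 = 0.393904
Sum = 0.9625

0.9625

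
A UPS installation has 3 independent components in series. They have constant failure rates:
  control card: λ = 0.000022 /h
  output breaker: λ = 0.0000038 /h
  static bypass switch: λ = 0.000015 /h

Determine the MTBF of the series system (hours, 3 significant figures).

Series of exponential components: λ_sys = Σ λ_i
λ_sys = 0.000022 + 0.0000038 + 0.000015 = 4.0800e-05 /h
MTBF = 1 / λ_sys = 24500 h

24500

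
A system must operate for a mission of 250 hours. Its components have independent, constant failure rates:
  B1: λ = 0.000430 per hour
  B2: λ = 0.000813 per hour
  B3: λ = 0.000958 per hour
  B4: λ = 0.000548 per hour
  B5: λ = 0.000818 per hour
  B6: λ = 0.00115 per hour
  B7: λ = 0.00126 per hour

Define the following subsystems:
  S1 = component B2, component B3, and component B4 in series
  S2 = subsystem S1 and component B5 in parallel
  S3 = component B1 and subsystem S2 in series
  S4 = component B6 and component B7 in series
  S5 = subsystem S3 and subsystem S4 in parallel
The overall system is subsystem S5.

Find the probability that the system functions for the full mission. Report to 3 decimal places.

R(B1) = exp(−0.000430 × 250) = 0.89808
R(B2) = exp(−0.000813 × 250) = 0.81607
R(B3) = exp(−0.000958 × 250) = 0.78702
R(B4) = exp(−0.000548 × 250) = 0.87197
R(B5) = exp(−0.000818 × 250) = 0.81505
R(B6) = exp(−0.00115 × 250) = 0.75014
R(B7) = exp(−0.00126 × 250) = 0.72979
Series (B2, B3, and B4): 0.81607 × 0.78702 × 0.87197 = 0.56003
Parallel ([0.56003] and B5): 1 − (1 − 0.56003)(1 − 0.81505) = 0.91863
Series (B1 and [0.91863]): 0.89808 × 0.91863 = 0.82500
Series (B6 and B7): 0.75014 × 0.72979 = 0.54744
Parallel ([0.82500] and [0.54744]): 1 − (1 − 0.82500)(1 − 0.54744) = 0.921

0.921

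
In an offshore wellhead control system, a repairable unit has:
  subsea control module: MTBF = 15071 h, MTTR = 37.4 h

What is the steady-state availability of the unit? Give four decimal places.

0.9975

A(subsea control module) = MTBF/(MTBF+MTTR) = 15071/(15071+37.4) = 0.9975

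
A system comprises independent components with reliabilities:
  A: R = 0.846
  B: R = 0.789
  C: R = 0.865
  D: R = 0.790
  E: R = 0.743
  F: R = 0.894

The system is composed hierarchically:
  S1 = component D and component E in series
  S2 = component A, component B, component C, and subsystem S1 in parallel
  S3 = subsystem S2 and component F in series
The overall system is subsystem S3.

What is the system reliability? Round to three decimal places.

Series (D and E): 0.79000 × 0.74300 = 0.58697
Parallel (A, B, C, and [0.58697]): 1 − (1 − 0.84600)(1 − 0.78900)(1 − 0.86500)(1 − 0.58697) = 0.99819
Series ([0.99819] and F): 0.99819 × 0.89400 = 0.892

0.892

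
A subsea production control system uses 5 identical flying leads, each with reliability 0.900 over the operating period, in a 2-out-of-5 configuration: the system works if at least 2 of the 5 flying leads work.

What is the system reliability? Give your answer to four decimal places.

0.9995

R = Σ_{i=2}^{5} C(5,i) p^i (1−p)^{5−i} with p = 0.900
C(5,2)·0.900^2·0.100^3 = 0.008100
C(5,3)·0.900^3·0.100^2 = 0.072900
C(5,4)·0.900^4·0.100^1 = 0.328050
C(5,5)·0.900^5·0.100^0 = 0.590490
Sum = 0.9995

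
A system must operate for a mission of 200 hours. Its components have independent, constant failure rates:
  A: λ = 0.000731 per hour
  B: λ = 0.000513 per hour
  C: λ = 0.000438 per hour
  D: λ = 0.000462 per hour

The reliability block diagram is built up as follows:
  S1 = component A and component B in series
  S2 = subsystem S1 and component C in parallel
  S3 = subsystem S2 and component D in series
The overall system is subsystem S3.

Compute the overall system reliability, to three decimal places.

R(A) = exp(−0.000731 × 200) = 0.86398
R(B) = exp(−0.000513 × 200) = 0.90249
R(C) = exp(−0.000438 × 200) = 0.91613
R(D) = exp(−0.000462 × 200) = 0.91174
Series (A and B): 0.86398 × 0.90249 = 0.77973
Parallel ([0.77973] and C): 1 − (1 − 0.77973)(1 − 0.91613) = 0.98153
Series ([0.98153] and D): 0.98153 × 0.91174 = 0.895

0.895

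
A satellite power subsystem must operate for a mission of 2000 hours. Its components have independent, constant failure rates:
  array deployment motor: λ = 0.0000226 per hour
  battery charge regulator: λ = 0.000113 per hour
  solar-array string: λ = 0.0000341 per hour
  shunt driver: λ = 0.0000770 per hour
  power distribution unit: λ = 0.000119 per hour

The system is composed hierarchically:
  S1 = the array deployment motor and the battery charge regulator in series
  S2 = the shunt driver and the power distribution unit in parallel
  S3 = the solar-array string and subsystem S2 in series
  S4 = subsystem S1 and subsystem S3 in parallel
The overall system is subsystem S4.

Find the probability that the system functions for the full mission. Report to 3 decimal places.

0.978

R(array deployment motor) = exp(−0.0000226 × 2000) = 0.95581
R(battery charge regulator) = exp(−0.000113 × 2000) = 0.79772
R(solar-array string) = exp(−0.0000341 × 2000) = 0.93407
R(shunt driver) = exp(−0.0000770 × 2000) = 0.85727
R(power distribution unit) = exp(−0.000119 × 2000) = 0.78820
Series (array deployment motor and battery charge regulator): 0.95581 × 0.79772 = 0.76247
Parallel (shunt driver and power distribution unit): 1 − (1 − 0.85727)(1 − 0.78820) = 0.96977
Series (solar-array string and [0.96977]): 0.93407 × 0.96977 = 0.90583
Parallel ([0.76247] and [0.90583]): 1 − (1 − 0.76247)(1 − 0.90583) = 0.978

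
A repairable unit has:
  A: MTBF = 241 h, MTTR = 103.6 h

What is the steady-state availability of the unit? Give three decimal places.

A(A) = MTBF/(MTBF+MTTR) = 241/(241+103.6) = 0.699

0.699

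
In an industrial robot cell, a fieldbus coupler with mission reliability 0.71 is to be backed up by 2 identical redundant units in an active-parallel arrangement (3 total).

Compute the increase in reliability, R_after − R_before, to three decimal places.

R_before = 0.71
R_after = 1 − (1 − 0.71)^3 = 0.976
ΔR = 0.976 − 0.71 = 0.266

0.266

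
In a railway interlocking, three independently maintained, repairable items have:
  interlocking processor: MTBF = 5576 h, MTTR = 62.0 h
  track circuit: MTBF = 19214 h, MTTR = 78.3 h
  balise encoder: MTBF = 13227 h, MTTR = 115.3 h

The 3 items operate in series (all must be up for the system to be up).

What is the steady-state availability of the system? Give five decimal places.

A(interlocking processor) = MTBF/(MTBF+MTTR) = 5576/(5576+62.0) = 0.989003
A(track circuit) = MTBF/(MTBF+MTTR) = 19214/(19214+78.3) = 0.995941
A(balise encoder) = MTBF/(MTBF+MTTR) = 13227/(13227+115.3) = 0.991358
Series availability: 0.989003 × 0.995941 × 0.991358 = 0.97648

0.97648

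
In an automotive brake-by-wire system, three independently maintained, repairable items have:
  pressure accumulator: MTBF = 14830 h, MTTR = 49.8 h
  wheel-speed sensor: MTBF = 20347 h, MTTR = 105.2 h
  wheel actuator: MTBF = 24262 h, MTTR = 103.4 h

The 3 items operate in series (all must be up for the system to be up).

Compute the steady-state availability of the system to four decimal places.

A(pressure accumulator) = MTBF/(MTBF+MTTR) = 14830/(14830+49.8) = 0.996653
A(wheel-speed sensor) = MTBF/(MTBF+MTTR) = 20347/(20347+105.2) = 0.994856
A(wheel actuator) = MTBF/(MTBF+MTTR) = 24262/(24262+103.4) = 0.995756
Series availability: 0.996653 × 0.994856 × 0.995756 = 0.9873

0.9873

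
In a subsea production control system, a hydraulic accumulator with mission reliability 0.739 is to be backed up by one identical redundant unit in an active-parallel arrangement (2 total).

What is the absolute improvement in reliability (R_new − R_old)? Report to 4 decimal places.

0.1929

R_before = 0.739
R_after = 1 − (1 − 0.739)^2 = 0.9319
ΔR = 0.9319 − 0.739 = 0.1929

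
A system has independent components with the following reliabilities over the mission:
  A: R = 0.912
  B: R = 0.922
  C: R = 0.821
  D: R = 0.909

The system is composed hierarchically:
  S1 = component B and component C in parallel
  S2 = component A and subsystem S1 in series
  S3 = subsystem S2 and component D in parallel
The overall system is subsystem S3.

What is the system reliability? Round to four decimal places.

Parallel (B and C): 1 − (1 − 0.922000)(1 − 0.821000) = 0.986038
Series (A and [0.986038]): 0.912000 × 0.986038 = 0.899267
Parallel ([0.899267] and D): 1 − (1 − 0.899267)(1 − 0.909000) = 0.9908

0.9908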